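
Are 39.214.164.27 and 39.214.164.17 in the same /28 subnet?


Mask: 255.255.255.240
39.214.164.27 AND mask = 39.214.164.16
39.214.164.17 AND mask = 39.214.164.16
Yes, same subnet (39.214.164.16)


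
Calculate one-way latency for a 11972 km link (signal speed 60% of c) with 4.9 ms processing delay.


Speed = 0.6 * 3e5 km/s = 180000 km/s
Propagation delay = 11972 / 180000 = 0.0665 s = 66.5111 ms
Processing delay = 4.9 ms
Total one-way latency = 71.4111 ms


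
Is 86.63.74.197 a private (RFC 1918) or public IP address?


RFC 1918 private ranges:
  10.0.0.0/8 (10.0.0.0 - 10.255.255.255)
  172.16.0.0/12 (172.16.0.0 - 172.31.255.255)
  192.168.0.0/16 (192.168.0.0 - 192.168.255.255)
Public (not in any RFC 1918 range)


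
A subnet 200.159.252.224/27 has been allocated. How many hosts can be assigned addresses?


Host bits = 32 - 27 = 5
Total addresses = 2^5 = 32
Usable = total - 2 (network and broadcast)
Usable hosts: 30


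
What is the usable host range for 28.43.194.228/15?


Network: 28.42.0.0
Broadcast: 28.43.255.255
First usable = network + 1
Last usable = broadcast - 1
Range: 28.42.0.1 to 28.43.255.254


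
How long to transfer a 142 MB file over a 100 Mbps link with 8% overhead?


Effective throughput = 100 * (1 - 8/100) = 92 Mbps
File size in Mb = 142 * 8 = 1136 Mb
Time = 1136 / 92
Time = 12.3478 seconds


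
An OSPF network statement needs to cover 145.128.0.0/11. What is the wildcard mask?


Subnet mask: 255.224.0.0
Wildcard = 255.255.255.255 - subnet mask
255 - 255 = 0
255 - 224 = 31
255 - 0 = 255
255 - 0 = 255
Wildcard: 0.31.255.255


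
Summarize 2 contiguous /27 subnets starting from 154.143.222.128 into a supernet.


Original prefix: /27
Number of subnets: 2 = 2^1
New prefix = 27 - 1 = 26
Supernet: 154.143.222.128/26


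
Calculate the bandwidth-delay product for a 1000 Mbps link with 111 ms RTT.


BDP = bandwidth * RTT
= 1000 Mbps * 111 ms
= 1000 * 1e6 * 111 / 1000 bits
= 111000000 bits
= 13875000 bytes
= 13549.8047 KB
BDP = 111000000 bits (13875000 bytes)


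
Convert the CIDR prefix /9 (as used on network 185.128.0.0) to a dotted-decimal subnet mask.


/9 means 9 network bits, 23 host bits
Binary: 11111111100000000000000000000000
Mask: 255.128.0.0


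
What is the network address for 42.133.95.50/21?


IP:   00101010.10000101.01011111.00110010
Mask: 11111111.11111111.11111000.00000000
AND operation:
Net:  00101010.10000101.01011000.00000000
Network: 42.133.88.0/21


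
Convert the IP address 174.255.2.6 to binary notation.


174 = 10101110
255 = 11111111
2 = 00000010
6 = 00000110
Binary: 10101110.11111111.00000010.00000110


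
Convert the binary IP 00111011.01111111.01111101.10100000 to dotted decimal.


00111011 = 59
01111111 = 127
01111101 = 125
10100000 = 160
IP: 59.127.125.160


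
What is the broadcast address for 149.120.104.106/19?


Network: 149.120.96.0/19
Host bits = 13
Set all host bits to 1:
Broadcast: 149.120.127.255


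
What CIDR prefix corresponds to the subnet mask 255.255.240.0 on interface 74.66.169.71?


Binary: 11111111.11111111.11110000.00000000
Count leading 1s
Prefix: /20


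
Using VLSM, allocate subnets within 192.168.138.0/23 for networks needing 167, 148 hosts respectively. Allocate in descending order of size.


167 hosts -> /24 (254 usable): 192.168.138.0/24
148 hosts -> /24 (254 usable): 192.168.139.0/24
Allocation: 192.168.138.0/24 (167 hosts, 254 usable); 192.168.139.0/24 (148 hosts, 254 usable)


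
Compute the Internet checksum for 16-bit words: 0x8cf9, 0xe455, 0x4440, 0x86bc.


Sum all words (with carry folding):
+ 0x8cf9 = 0x8cf9
+ 0xe455 = 0x714f
+ 0x4440 = 0xb58f
+ 0x86bc = 0x3c4c
One's complement: ~0x3c4c
Checksum = 0xc3b3


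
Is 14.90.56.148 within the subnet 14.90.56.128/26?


Subnet network: 14.90.56.128
Test IP AND mask: 14.90.56.128
Yes, 14.90.56.148 is in 14.90.56.128/26


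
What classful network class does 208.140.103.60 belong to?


First octet: 208
Binary: 11010000
110xxxxx -> Class C (192-223)
Class C, default mask 255.255.255.0 (/24)


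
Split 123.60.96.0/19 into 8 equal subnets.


New prefix = 19 + 3 = 22
Each subnet has 1024 addresses
  123.60.96.0/22
  123.60.100.0/22
  123.60.104.0/22
  123.60.108.0/22
  123.60.112.0/22
  123.60.116.0/22
  123.60.120.0/22
  123.60.124.0/22
Subnets: 123.60.96.0/22, 123.60.100.0/22, 123.60.104.0/22, 123.60.108.0/22, 123.60.112.0/22, 123.60.116.0/22, 123.60.120.0/22, 123.60.124.0/22


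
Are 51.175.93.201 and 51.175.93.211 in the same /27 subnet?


Mask: 255.255.255.224
51.175.93.201 AND mask = 51.175.93.192
51.175.93.211 AND mask = 51.175.93.192
Yes, same subnet (51.175.93.192)


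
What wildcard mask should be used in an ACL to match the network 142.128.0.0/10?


Subnet mask: 255.192.0.0
Wildcard = 255.255.255.255 - subnet mask
255 - 255 = 0
255 - 192 = 63
255 - 0 = 255
255 - 0 = 255
Wildcard: 0.63.255.255


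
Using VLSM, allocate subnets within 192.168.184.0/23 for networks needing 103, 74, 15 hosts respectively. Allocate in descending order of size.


103 hosts -> /25 (126 usable): 192.168.184.0/25
74 hosts -> /25 (126 usable): 192.168.184.128/25
15 hosts -> /27 (30 usable): 192.168.185.0/27
Allocation: 192.168.184.0/25 (103 hosts, 126 usable); 192.168.184.128/25 (74 hosts, 126 usable); 192.168.185.0/27 (15 hosts, 30 usable)


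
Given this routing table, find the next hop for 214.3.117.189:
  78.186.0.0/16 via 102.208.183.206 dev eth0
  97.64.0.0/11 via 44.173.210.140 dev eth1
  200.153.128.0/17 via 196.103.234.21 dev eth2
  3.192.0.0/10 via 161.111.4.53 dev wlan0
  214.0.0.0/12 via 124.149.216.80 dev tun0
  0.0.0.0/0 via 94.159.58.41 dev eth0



Longest prefix match for 214.3.117.189:
  /16 78.186.0.0: no
  /11 97.64.0.0: no
  /17 200.153.128.0: no
  /10 3.192.0.0: no
  /12 214.0.0.0: MATCH
  /0 0.0.0.0: MATCH
Selected: next-hop 124.149.216.80 via tun0 (matched /12)


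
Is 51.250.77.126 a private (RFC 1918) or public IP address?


RFC 1918 private ranges:
  10.0.0.0/8 (10.0.0.0 - 10.255.255.255)
  172.16.0.0/12 (172.16.0.0 - 172.31.255.255)
  192.168.0.0/16 (192.168.0.0 - 192.168.255.255)
Public (not in any RFC 1918 range)


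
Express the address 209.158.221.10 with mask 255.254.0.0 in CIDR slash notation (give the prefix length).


Binary: 11111111.11111110.00000000.00000000
Count leading 1s
Prefix: /15


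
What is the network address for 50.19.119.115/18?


IP:   00110010.00010011.01110111.01110011
Mask: 11111111.11111111.11000000.00000000
AND operation:
Net:  00110010.00010011.01000000.00000000
Network: 50.19.64.0/18


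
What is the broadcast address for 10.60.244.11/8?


Network: 10.0.0.0/8
Host bits = 24
Set all host bits to 1:
Broadcast: 10.255.255.255


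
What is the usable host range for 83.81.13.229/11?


Network: 83.64.0.0
Broadcast: 83.95.255.255
First usable = network + 1
Last usable = broadcast - 1
Range: 83.64.0.1 to 83.95.255.254


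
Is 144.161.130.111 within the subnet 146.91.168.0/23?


Subnet network: 146.91.168.0
Test IP AND mask: 144.161.130.0
No, 144.161.130.111 is not in 146.91.168.0/23


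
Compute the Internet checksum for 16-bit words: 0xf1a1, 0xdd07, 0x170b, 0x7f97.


Sum all words (with carry folding):
+ 0xf1a1 = 0xf1a1
+ 0xdd07 = 0xcea9
+ 0x170b = 0xe5b4
+ 0x7f97 = 0x654c
One's complement: ~0x654c
Checksum = 0x9ab3


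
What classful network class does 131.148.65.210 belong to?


First octet: 131
Binary: 10000011
10xxxxxx -> Class B (128-191)
Class B, default mask 255.255.0.0 (/16)


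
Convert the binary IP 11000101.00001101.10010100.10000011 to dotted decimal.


11000101 = 197
00001101 = 13
10010100 = 148
10000011 = 131
IP: 197.13.148.131


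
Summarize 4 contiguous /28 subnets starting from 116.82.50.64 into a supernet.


Original prefix: /28
Number of subnets: 4 = 2^2
New prefix = 28 - 2 = 26
Supernet: 116.82.50.64/26


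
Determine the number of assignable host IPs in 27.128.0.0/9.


Host bits = 32 - 9 = 23
Total addresses = 2^23 = 8388608
Usable = total - 2 (network and broadcast)
Usable hosts: 8388606


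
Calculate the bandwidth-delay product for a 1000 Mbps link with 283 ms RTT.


BDP = bandwidth * RTT
= 1000 Mbps * 283 ms
= 1000 * 1e6 * 283 / 1000 bits
= 283000000 bits
= 35375000 bytes
= 34545.8984 KB
BDP = 283000000 bits (35375000 bytes)


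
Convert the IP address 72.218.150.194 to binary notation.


72 = 01001000
218 = 11011010
150 = 10010110
194 = 11000010
Binary: 01001000.11011010.10010110.11000010


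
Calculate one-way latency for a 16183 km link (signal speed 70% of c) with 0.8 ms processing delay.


Speed = 0.7 * 3e5 km/s = 210000 km/s
Propagation delay = 16183 / 210000 = 0.0771 s = 77.0619 ms
Processing delay = 0.8 ms
Total one-way latency = 77.8619 ms


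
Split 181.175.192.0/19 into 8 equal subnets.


New prefix = 19 + 3 = 22
Each subnet has 1024 addresses
  181.175.192.0/22
  181.175.196.0/22
  181.175.200.0/22
  181.175.204.0/22
  181.175.208.0/22
  181.175.212.0/22
  181.175.216.0/22
  181.175.220.0/22
Subnets: 181.175.192.0/22, 181.175.196.0/22, 181.175.200.0/22, 181.175.204.0/22, 181.175.208.0/22, 181.175.212.0/22, 181.175.216.0/22, 181.175.220.0/22


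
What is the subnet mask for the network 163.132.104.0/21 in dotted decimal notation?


/21 means 21 network bits, 11 host bits
Binary: 11111111111111111111100000000000
Mask: 255.255.248.0


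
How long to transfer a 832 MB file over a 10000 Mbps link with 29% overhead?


Effective throughput = 10000 * (1 - 29/100) = 7100 Mbps
File size in Mb = 832 * 8 = 6656 Mb
Time = 6656 / 7100
Time = 0.9375 seconds


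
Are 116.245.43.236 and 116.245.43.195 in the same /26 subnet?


Mask: 255.255.255.192
116.245.43.236 AND mask = 116.245.43.192
116.245.43.195 AND mask = 116.245.43.192
Yes, same subnet (116.245.43.192)


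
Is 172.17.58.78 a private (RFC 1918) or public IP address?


RFC 1918 private ranges:
  10.0.0.0/8 (10.0.0.0 - 10.255.255.255)
  172.16.0.0/12 (172.16.0.0 - 172.31.255.255)
  192.168.0.0/16 (192.168.0.0 - 192.168.255.255)
Private (in 172.16.0.0/12)


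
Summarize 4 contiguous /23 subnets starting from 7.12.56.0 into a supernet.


Original prefix: /23
Number of subnets: 4 = 2^2
New prefix = 23 - 2 = 21
Supernet: 7.12.56.0/21


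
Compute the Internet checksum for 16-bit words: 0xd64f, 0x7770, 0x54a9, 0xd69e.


Sum all words (with carry folding):
+ 0xd64f = 0xd64f
+ 0x7770 = 0x4dc0
+ 0x54a9 = 0xa269
+ 0xd69e = 0x7908
One's complement: ~0x7908
Checksum = 0x86f7


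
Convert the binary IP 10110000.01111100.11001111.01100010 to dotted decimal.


10110000 = 176
01111100 = 124
11001111 = 207
01100010 = 98
IP: 176.124.207.98


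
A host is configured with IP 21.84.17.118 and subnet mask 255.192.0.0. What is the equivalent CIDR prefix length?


Binary: 11111111.11000000.00000000.00000000
Count leading 1s
Prefix: /10


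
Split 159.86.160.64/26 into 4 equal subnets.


New prefix = 26 + 2 = 28
Each subnet has 16 addresses
  159.86.160.64/28
  159.86.160.80/28
  159.86.160.96/28
  159.86.160.112/28
Subnets: 159.86.160.64/28, 159.86.160.80/28, 159.86.160.96/28, 159.86.160.112/28


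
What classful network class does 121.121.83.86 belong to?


First octet: 121
Binary: 01111001
0xxxxxxx -> Class A (1-126)
Class A, default mask 255.0.0.0 (/8)


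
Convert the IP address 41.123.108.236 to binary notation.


41 = 00101001
123 = 01111011
108 = 01101100
236 = 11101100
Binary: 00101001.01111011.01101100.11101100


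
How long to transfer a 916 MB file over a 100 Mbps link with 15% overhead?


Effective throughput = 100 * (1 - 15/100) = 85 Mbps
File size in Mb = 916 * 8 = 7328 Mb
Time = 7328 / 85
Time = 86.2118 seconds


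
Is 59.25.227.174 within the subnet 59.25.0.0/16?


Subnet network: 59.25.0.0
Test IP AND mask: 59.25.0.0
Yes, 59.25.227.174 is in 59.25.0.0/16


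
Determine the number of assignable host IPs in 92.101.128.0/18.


Host bits = 32 - 18 = 14
Total addresses = 2^14 = 16384
Usable = total - 2 (network and broadcast)
Usable hosts: 16382


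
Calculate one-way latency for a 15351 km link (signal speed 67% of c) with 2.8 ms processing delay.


Speed = 0.67 * 3e5 km/s = 201000 km/s
Propagation delay = 15351 / 201000 = 0.0764 s = 76.3731 ms
Processing delay = 2.8 ms
Total one-way latency = 79.1731 ms


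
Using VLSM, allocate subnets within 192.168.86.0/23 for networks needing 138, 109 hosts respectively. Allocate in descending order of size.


138 hosts -> /24 (254 usable): 192.168.86.0/24
109 hosts -> /25 (126 usable): 192.168.87.0/25
Allocation: 192.168.86.0/24 (138 hosts, 254 usable); 192.168.87.0/25 (109 hosts, 126 usable)


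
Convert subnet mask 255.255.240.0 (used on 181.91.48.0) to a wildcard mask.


Subnet mask: 255.255.240.0
Wildcard = 255.255.255.255 - subnet mask
255 - 255 = 0
255 - 255 = 0
255 - 240 = 15
255 - 0 = 255
Wildcard: 0.0.15.255


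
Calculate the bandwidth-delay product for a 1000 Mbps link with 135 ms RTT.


BDP = bandwidth * RTT
= 1000 Mbps * 135 ms
= 1000 * 1e6 * 135 / 1000 bits
= 135000000 bits
= 16875000 bytes
= 16479.4922 KB
BDP = 135000000 bits (16875000 bytes)


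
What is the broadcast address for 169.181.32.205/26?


Network: 169.181.32.192/26
Host bits = 6
Set all host bits to 1:
Broadcast: 169.181.32.255


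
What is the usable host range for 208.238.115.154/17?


Network: 208.238.0.0
Broadcast: 208.238.127.255
First usable = network + 1
Last usable = broadcast - 1
Range: 208.238.0.1 to 208.238.127.254


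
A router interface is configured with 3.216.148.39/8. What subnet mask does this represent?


/8 means 8 network bits, 24 host bits
Binary: 11111111000000000000000000000000
Mask: 255.0.0.0


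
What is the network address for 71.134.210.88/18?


IP:   01000111.10000110.11010010.01011000
Mask: 11111111.11111111.11000000.00000000
AND operation:
Net:  01000111.10000110.11000000.00000000
Network: 71.134.192.0/18


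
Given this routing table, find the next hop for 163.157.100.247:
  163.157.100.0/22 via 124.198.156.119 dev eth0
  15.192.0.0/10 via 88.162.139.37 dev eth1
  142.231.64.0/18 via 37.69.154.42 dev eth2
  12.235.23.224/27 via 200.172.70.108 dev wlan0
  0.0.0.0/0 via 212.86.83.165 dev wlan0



Longest prefix match for 163.157.100.247:
  /22 163.157.100.0: MATCH
  /10 15.192.0.0: no
  /18 142.231.64.0: no
  /27 12.235.23.224: no
  /0 0.0.0.0: MATCH
Selected: next-hop 124.198.156.119 via eth0 (matched /22)


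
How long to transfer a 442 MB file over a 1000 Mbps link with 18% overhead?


Effective throughput = 1000 * (1 - 18/100) = 820.0 Mbps
File size in Mb = 442 * 8 = 3536 Mb
Time = 3536 / 820.0
Time = 4.3122 seconds


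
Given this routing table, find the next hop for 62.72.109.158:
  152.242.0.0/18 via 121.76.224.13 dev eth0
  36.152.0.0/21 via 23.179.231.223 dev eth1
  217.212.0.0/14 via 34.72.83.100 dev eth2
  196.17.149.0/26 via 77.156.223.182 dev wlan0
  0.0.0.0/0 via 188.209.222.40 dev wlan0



Longest prefix match for 62.72.109.158:
  /18 152.242.0.0: no
  /21 36.152.0.0: no
  /14 217.212.0.0: no
  /26 196.17.149.0: no
  /0 0.0.0.0: MATCH
Selected: next-hop 188.209.222.40 via wlan0 (matched /0)


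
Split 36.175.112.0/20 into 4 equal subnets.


New prefix = 20 + 2 = 22
Each subnet has 1024 addresses
  36.175.112.0/22
  36.175.116.0/22
  36.175.120.0/22
  36.175.124.0/22
Subnets: 36.175.112.0/22, 36.175.116.0/22, 36.175.120.0/22, 36.175.124.0/22


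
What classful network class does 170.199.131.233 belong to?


First octet: 170
Binary: 10101010
10xxxxxx -> Class B (128-191)
Class B, default mask 255.255.0.0 (/16)


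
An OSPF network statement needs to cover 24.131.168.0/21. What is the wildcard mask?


Subnet mask: 255.255.248.0
Wildcard = 255.255.255.255 - subnet mask
255 - 255 = 0
255 - 255 = 0
255 - 248 = 7
255 - 0 = 255
Wildcard: 0.0.7.255


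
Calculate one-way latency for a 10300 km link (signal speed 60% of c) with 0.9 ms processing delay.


Speed = 0.6 * 3e5 km/s = 180000 km/s
Propagation delay = 10300 / 180000 = 0.0572 s = 57.2222 ms
Processing delay = 0.9 ms
Total one-way latency = 58.1222 ms


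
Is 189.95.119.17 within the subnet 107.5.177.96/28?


Subnet network: 107.5.177.96
Test IP AND mask: 189.95.119.16
No, 189.95.119.17 is not in 107.5.177.96/28


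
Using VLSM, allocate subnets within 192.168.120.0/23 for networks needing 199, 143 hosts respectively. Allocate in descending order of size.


199 hosts -> /24 (254 usable): 192.168.120.0/24
143 hosts -> /24 (254 usable): 192.168.121.0/24
Allocation: 192.168.120.0/24 (199 hosts, 254 usable); 192.168.121.0/24 (143 hosts, 254 usable)


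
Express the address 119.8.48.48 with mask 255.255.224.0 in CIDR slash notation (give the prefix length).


Binary: 11111111.11111111.11100000.00000000
Count leading 1s
Prefix: /19


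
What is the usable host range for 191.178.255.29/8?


Network: 191.0.0.0
Broadcast: 191.255.255.255
First usable = network + 1
Last usable = broadcast - 1
Range: 191.0.0.1 to 191.255.255.254


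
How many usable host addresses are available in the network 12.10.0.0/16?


Host bits = 32 - 16 = 16
Total addresses = 2^16 = 65536
Usable = total - 2 (network and broadcast)
Usable hosts: 65534


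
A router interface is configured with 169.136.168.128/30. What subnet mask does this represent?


/30 means 30 network bits, 2 host bits
Binary: 11111111111111111111111111111100
Mask: 255.255.255.252


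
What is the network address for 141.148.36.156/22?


IP:   10001101.10010100.00100100.10011100
Mask: 11111111.11111111.11111100.00000000
AND operation:
Net:  10001101.10010100.00100100.00000000
Network: 141.148.36.0/22


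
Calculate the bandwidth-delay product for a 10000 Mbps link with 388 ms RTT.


BDP = bandwidth * RTT
= 10000 Mbps * 388 ms
= 10000 * 1e6 * 388 / 1000 bits
= 3880000000 bits
= 485000000 bytes
= 473632.8125 KB
BDP = 3880000000 bits (485000000 bytes)


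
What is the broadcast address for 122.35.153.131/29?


Network: 122.35.153.128/29
Host bits = 3
Set all host bits to 1:
Broadcast: 122.35.153.135


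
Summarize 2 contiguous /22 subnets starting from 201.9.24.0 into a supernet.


Original prefix: /22
Number of subnets: 2 = 2^1
New prefix = 22 - 1 = 21
Supernet: 201.9.24.0/21


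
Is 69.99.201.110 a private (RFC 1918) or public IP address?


RFC 1918 private ranges:
  10.0.0.0/8 (10.0.0.0 - 10.255.255.255)
  172.16.0.0/12 (172.16.0.0 - 172.31.255.255)
  192.168.0.0/16 (192.168.0.0 - 192.168.255.255)
Public (not in any RFC 1918 range)


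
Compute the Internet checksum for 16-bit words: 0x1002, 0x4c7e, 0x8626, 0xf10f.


Sum all words (with carry folding):
+ 0x1002 = 0x1002
+ 0x4c7e = 0x5c80
+ 0x8626 = 0xe2a6
+ 0xf10f = 0xd3b6
One's complement: ~0xd3b6
Checksum = 0x2c49


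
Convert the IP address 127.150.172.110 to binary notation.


127 = 01111111
150 = 10010110
172 = 10101100
110 = 01101110
Binary: 01111111.10010110.10101100.01101110


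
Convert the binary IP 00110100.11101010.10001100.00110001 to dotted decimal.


00110100 = 52
11101010 = 234
10001100 = 140
00110001 = 49
IP: 52.234.140.49


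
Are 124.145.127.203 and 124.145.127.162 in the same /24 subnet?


Mask: 255.255.255.0
124.145.127.203 AND mask = 124.145.127.0
124.145.127.162 AND mask = 124.145.127.0
Yes, same subnet (124.145.127.0)


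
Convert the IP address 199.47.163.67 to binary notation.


199 = 11000111
47 = 00101111
163 = 10100011
67 = 01000011
Binary: 11000111.00101111.10100011.01000011


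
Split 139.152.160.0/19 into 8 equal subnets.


New prefix = 19 + 3 = 22
Each subnet has 1024 addresses
  139.152.160.0/22
  139.152.164.0/22
  139.152.168.0/22
  139.152.172.0/22
  139.152.176.0/22
  139.152.180.0/22
  139.152.184.0/22
  139.152.188.0/22
Subnets: 139.152.160.0/22, 139.152.164.0/22, 139.152.168.0/22, 139.152.172.0/22, 139.152.176.0/22, 139.152.180.0/22, 139.152.184.0/22, 139.152.188.0/22


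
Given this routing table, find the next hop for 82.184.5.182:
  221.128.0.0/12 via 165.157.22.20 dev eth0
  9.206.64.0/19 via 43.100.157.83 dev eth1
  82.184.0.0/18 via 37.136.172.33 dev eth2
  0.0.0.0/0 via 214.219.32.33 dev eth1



Longest prefix match for 82.184.5.182:
  /12 221.128.0.0: no
  /19 9.206.64.0: no
  /18 82.184.0.0: MATCH
  /0 0.0.0.0: MATCH
Selected: next-hop 37.136.172.33 via eth2 (matched /18)


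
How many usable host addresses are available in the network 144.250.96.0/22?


Host bits = 32 - 22 = 10
Total addresses = 2^10 = 1024
Usable = total - 2 (network and broadcast)
Usable hosts: 1022


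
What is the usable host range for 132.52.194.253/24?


Network: 132.52.194.0
Broadcast: 132.52.194.255
First usable = network + 1
Last usable = broadcast - 1
Range: 132.52.194.1 to 132.52.194.254


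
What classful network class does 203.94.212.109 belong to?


First octet: 203
Binary: 11001011
110xxxxx -> Class C (192-223)
Class C, default mask 255.255.255.0 (/24)


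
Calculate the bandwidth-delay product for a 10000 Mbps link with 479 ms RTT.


BDP = bandwidth * RTT
= 10000 Mbps * 479 ms
= 10000 * 1e6 * 479 / 1000 bits
= 4790000000 bits
= 598750000 bytes
= 584716.7969 KB
BDP = 4790000000 bits (598750000 bytes)


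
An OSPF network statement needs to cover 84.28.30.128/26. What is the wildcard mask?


Subnet mask: 255.255.255.192
Wildcard = 255.255.255.255 - subnet mask
255 - 255 = 0
255 - 255 = 0
255 - 255 = 0
255 - 192 = 63
Wildcard: 0.0.0.63


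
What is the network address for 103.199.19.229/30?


IP:   01100111.11000111.00010011.11100101
Mask: 11111111.11111111.11111111.11111100
AND operation:
Net:  01100111.11000111.00010011.11100100
Network: 103.199.19.228/30


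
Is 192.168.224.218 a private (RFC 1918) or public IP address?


RFC 1918 private ranges:
  10.0.0.0/8 (10.0.0.0 - 10.255.255.255)
  172.16.0.0/12 (172.16.0.0 - 172.31.255.255)
  192.168.0.0/16 (192.168.0.0 - 192.168.255.255)
Private (in 192.168.0.0/16)


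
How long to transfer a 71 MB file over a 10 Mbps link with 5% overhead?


Effective throughput = 10 * (1 - 5/100) = 9.5 Mbps
File size in Mb = 71 * 8 = 568 Mb
Time = 568 / 9.5
Time = 59.7895 seconds


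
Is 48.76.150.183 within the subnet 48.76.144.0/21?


Subnet network: 48.76.144.0
Test IP AND mask: 48.76.144.0
Yes, 48.76.150.183 is in 48.76.144.0/21


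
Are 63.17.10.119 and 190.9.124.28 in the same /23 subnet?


Mask: 255.255.254.0
63.17.10.119 AND mask = 63.17.10.0
190.9.124.28 AND mask = 190.9.124.0
No, different subnets (63.17.10.0 vs 190.9.124.0)


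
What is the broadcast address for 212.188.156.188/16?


Network: 212.188.0.0/16
Host bits = 16
Set all host bits to 1:
Broadcast: 212.188.255.255


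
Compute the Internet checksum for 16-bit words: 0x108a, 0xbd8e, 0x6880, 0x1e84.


Sum all words (with carry folding):
+ 0x108a = 0x108a
+ 0xbd8e = 0xce18
+ 0x6880 = 0x3699
+ 0x1e84 = 0x551d
One's complement: ~0x551d
Checksum = 0xaae2


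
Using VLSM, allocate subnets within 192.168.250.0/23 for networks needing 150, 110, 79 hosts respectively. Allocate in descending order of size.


150 hosts -> /24 (254 usable): 192.168.250.0/24
110 hosts -> /25 (126 usable): 192.168.251.0/25
79 hosts -> /25 (126 usable): 192.168.251.128/25
Allocation: 192.168.250.0/24 (150 hosts, 254 usable); 192.168.251.0/25 (110 hosts, 126 usable); 192.168.251.128/25 (79 hosts, 126 usable)


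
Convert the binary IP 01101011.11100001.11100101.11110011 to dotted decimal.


01101011 = 107
11100001 = 225
11100101 = 229
11110011 = 243
IP: 107.225.229.243


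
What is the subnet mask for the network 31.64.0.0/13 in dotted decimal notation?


/13 means 13 network bits, 19 host bits
Binary: 11111111111110000000000000000000
Mask: 255.248.0.0


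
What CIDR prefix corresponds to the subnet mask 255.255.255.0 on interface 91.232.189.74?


Binary: 11111111.11111111.11111111.00000000
Count leading 1s
Prefix: /24


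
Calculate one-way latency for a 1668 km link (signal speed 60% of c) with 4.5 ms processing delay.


Speed = 0.6 * 3e5 km/s = 180000 km/s
Propagation delay = 1668 / 180000 = 0.0093 s = 9.2667 ms
Processing delay = 4.5 ms
Total one-way latency = 13.7667 ms


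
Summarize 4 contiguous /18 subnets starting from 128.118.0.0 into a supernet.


Original prefix: /18
Number of subnets: 4 = 2^2
New prefix = 18 - 2 = 16
Supernet: 128.118.0.0/16


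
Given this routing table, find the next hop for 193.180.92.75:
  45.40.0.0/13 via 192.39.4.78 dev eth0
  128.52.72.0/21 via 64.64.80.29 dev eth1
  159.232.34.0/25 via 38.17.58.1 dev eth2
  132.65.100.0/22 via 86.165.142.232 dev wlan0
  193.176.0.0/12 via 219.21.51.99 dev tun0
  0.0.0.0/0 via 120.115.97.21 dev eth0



Longest prefix match for 193.180.92.75:
  /13 45.40.0.0: no
  /21 128.52.72.0: no
  /25 159.232.34.0: no
  /22 132.65.100.0: no
  /12 193.176.0.0: MATCH
  /0 0.0.0.0: MATCH
Selected: next-hop 219.21.51.99 via tun0 (matched /12)


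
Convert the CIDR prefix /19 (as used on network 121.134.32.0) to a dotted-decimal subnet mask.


/19 means 19 network bits, 13 host bits
Binary: 11111111111111111110000000000000
Mask: 255.255.224.0


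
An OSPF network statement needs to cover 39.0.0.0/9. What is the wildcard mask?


Subnet mask: 255.128.0.0
Wildcard = 255.255.255.255 - subnet mask
255 - 255 = 0
255 - 128 = 127
255 - 0 = 255
255 - 0 = 255
Wildcard: 0.127.255.255


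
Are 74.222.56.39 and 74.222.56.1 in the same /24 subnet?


Mask: 255.255.255.0
74.222.56.39 AND mask = 74.222.56.0
74.222.56.1 AND mask = 74.222.56.0
Yes, same subnet (74.222.56.0)


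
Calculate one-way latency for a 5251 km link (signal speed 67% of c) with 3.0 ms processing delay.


Speed = 0.67 * 3e5 km/s = 201000 km/s
Propagation delay = 5251 / 201000 = 0.0261 s = 26.1244 ms
Processing delay = 3.0 ms
Total one-way latency = 29.1244 ms


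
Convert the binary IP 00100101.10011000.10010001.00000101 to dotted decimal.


00100101 = 37
10011000 = 152
10010001 = 145
00000101 = 5
IP: 37.152.145.5


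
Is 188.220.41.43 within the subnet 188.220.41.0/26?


Subnet network: 188.220.41.0
Test IP AND mask: 188.220.41.0
Yes, 188.220.41.43 is in 188.220.41.0/26


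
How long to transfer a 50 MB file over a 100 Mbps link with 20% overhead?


Effective throughput = 100 * (1 - 20/100) = 80 Mbps
File size in Mb = 50 * 8 = 400 Mb
Time = 400 / 80
Time = 5 seconds


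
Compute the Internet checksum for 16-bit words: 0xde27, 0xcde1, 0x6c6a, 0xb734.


Sum all words (with carry folding):
+ 0xde27 = 0xde27
+ 0xcde1 = 0xac09
+ 0x6c6a = 0x1874
+ 0xb734 = 0xcfa8
One's complement: ~0xcfa8
Checksum = 0x3057


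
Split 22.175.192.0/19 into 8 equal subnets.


New prefix = 19 + 3 = 22
Each subnet has 1024 addresses
  22.175.192.0/22
  22.175.196.0/22
  22.175.200.0/22
  22.175.204.0/22
  22.175.208.0/22
  22.175.212.0/22
  22.175.216.0/22
  22.175.220.0/22
Subnets: 22.175.192.0/22, 22.175.196.0/22, 22.175.200.0/22, 22.175.204.0/22, 22.175.208.0/22, 22.175.212.0/22, 22.175.216.0/22, 22.175.220.0/22


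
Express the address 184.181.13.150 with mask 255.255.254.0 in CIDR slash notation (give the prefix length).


Binary: 11111111.11111111.11111110.00000000
Count leading 1s
Prefix: /23


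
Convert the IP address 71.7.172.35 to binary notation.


71 = 01000111
7 = 00000111
172 = 10101100
35 = 00100011
Binary: 01000111.00000111.10101100.00100011


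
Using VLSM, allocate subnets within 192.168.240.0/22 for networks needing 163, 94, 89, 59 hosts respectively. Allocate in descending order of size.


163 hosts -> /24 (254 usable): 192.168.240.0/24
94 hosts -> /25 (126 usable): 192.168.241.0/25
89 hosts -> /25 (126 usable): 192.168.241.128/25
59 hosts -> /26 (62 usable): 192.168.242.0/26
Allocation: 192.168.240.0/24 (163 hosts, 254 usable); 192.168.241.0/25 (94 hosts, 126 usable); 192.168.241.128/25 (89 hosts, 126 usable); 192.168.242.0/26 (59 hosts, 62 usable)


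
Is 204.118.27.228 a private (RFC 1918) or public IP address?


RFC 1918 private ranges:
  10.0.0.0/8 (10.0.0.0 - 10.255.255.255)
  172.16.0.0/12 (172.16.0.0 - 172.31.255.255)
  192.168.0.0/16 (192.168.0.0 - 192.168.255.255)
Public (not in any RFC 1918 range)


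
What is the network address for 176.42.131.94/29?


IP:   10110000.00101010.10000011.01011110
Mask: 11111111.11111111.11111111.11111000
AND operation:
Net:  10110000.00101010.10000011.01011000
Network: 176.42.131.88/29


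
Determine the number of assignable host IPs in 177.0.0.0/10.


Host bits = 32 - 10 = 22
Total addresses = 2^22 = 4194304
Usable = total - 2 (network and broadcast)
Usable hosts: 4194302


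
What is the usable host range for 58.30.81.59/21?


Network: 58.30.80.0
Broadcast: 58.30.87.255
First usable = network + 1
Last usable = broadcast - 1
Range: 58.30.80.1 to 58.30.87.254


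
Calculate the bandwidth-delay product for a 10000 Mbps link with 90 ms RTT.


BDP = bandwidth * RTT
= 10000 Mbps * 90 ms
= 10000 * 1e6 * 90 / 1000 bits
= 900000000 bits
= 112500000 bytes
= 109863.2812 KB
BDP = 900000000 bits (112500000 bytes)


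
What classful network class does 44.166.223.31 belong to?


First octet: 44
Binary: 00101100
0xxxxxxx -> Class A (1-126)
Class A, default mask 255.0.0.0 (/8)


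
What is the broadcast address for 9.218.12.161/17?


Network: 9.218.0.0/17
Host bits = 15
Set all host bits to 1:
Broadcast: 9.218.127.255


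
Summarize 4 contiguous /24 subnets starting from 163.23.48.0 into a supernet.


Original prefix: /24
Number of subnets: 4 = 2^2
New prefix = 24 - 2 = 22
Supernet: 163.23.48.0/22


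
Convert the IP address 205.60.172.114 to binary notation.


205 = 11001101
60 = 00111100
172 = 10101100
114 = 01110010
Binary: 11001101.00111100.10101100.01110010


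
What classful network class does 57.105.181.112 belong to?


First octet: 57
Binary: 00111001
0xxxxxxx -> Class A (1-126)
Class A, default mask 255.0.0.0 (/8)


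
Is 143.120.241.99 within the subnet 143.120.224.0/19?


Subnet network: 143.120.224.0
Test IP AND mask: 143.120.224.0
Yes, 143.120.241.99 is in 143.120.224.0/19


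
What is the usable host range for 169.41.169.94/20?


Network: 169.41.160.0
Broadcast: 169.41.175.255
First usable = network + 1
Last usable = broadcast - 1
Range: 169.41.160.1 to 169.41.175.254


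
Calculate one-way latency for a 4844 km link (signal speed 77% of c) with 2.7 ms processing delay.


Speed = 0.77 * 3e5 km/s = 231000 km/s
Propagation delay = 4844 / 231000 = 0.021 s = 20.9697 ms
Processing delay = 2.7 ms
Total one-way latency = 23.6697 ms


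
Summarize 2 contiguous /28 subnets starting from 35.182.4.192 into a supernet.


Original prefix: /28
Number of subnets: 2 = 2^1
New prefix = 28 - 1 = 27
Supernet: 35.182.4.192/27


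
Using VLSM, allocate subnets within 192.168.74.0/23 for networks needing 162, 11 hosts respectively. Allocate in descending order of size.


162 hosts -> /24 (254 usable): 192.168.74.0/24
11 hosts -> /28 (14 usable): 192.168.75.0/28
Allocation: 192.168.74.0/24 (162 hosts, 254 usable); 192.168.75.0/28 (11 hosts, 14 usable)


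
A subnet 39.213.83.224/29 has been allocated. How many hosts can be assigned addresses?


Host bits = 32 - 29 = 3
Total addresses = 2^3 = 8
Usable = total - 2 (network and broadcast)
Usable hosts: 6


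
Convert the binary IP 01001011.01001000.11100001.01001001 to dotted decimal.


01001011 = 75
01001000 = 72
11100001 = 225
01001001 = 73
IP: 75.72.225.73


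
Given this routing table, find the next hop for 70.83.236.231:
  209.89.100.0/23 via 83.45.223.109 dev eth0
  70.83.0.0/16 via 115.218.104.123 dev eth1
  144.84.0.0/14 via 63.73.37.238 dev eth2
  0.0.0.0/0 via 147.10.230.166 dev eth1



Longest prefix match for 70.83.236.231:
  /23 209.89.100.0: no
  /16 70.83.0.0: MATCH
  /14 144.84.0.0: no
  /0 0.0.0.0: MATCH
Selected: next-hop 115.218.104.123 via eth1 (matched /16)


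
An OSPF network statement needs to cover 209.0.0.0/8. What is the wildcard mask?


Subnet mask: 255.0.0.0
Wildcard = 255.255.255.255 - subnet mask
255 - 255 = 0
255 - 0 = 255
255 - 0 = 255
255 - 0 = 255
Wildcard: 0.255.255.255


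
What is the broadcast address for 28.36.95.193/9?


Network: 28.0.0.0/9
Host bits = 23
Set all host bits to 1:
Broadcast: 28.127.255.255


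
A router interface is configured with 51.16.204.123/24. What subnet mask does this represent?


/24 means 24 network bits, 8 host bits
Binary: 11111111111111111111111100000000
Mask: 255.255.255.0


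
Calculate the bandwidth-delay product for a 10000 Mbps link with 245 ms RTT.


BDP = bandwidth * RTT
= 10000 Mbps * 245 ms
= 10000 * 1e6 * 245 / 1000 bits
= 2450000000 bits
= 306250000 bytes
= 299072.2656 KB
BDP = 2450000000 bits (306250000 bytes)


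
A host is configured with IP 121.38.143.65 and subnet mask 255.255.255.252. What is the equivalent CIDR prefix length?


Binary: 11111111.11111111.11111111.11111100
Count leading 1s
Prefix: /30


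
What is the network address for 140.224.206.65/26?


IP:   10001100.11100000.11001110.01000001
Mask: 11111111.11111111.11111111.11000000
AND operation:
Net:  10001100.11100000.11001110.01000000
Network: 140.224.206.64/26


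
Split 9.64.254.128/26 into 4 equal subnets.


New prefix = 26 + 2 = 28
Each subnet has 16 addresses
  9.64.254.128/28
  9.64.254.144/28
  9.64.254.160/28
  9.64.254.176/28
Subnets: 9.64.254.128/28, 9.64.254.144/28, 9.64.254.160/28, 9.64.254.176/28


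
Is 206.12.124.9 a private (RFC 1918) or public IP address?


RFC 1918 private ranges:
  10.0.0.0/8 (10.0.0.0 - 10.255.255.255)
  172.16.0.0/12 (172.16.0.0 - 172.31.255.255)
  192.168.0.0/16 (192.168.0.0 - 192.168.255.255)
Public (not in any RFC 1918 range)


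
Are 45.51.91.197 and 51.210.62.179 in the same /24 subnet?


Mask: 255.255.255.0
45.51.91.197 AND mask = 45.51.91.0
51.210.62.179 AND mask = 51.210.62.0
No, different subnets (45.51.91.0 vs 51.210.62.0)


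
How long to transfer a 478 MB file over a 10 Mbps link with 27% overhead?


Effective throughput = 10 * (1 - 27/100) = 7.3 Mbps
File size in Mb = 478 * 8 = 3824 Mb
Time = 3824 / 7.3
Time = 523.8356 seconds


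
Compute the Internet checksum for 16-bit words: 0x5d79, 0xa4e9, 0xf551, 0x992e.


Sum all words (with carry folding):
+ 0x5d79 = 0x5d79
+ 0xa4e9 = 0x0263
+ 0xf551 = 0xf7b4
+ 0x992e = 0x90e3
One's complement: ~0x90e3
Checksum = 0x6f1c


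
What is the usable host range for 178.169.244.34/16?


Network: 178.169.0.0
Broadcast: 178.169.255.255
First usable = network + 1
Last usable = broadcast - 1
Range: 178.169.0.1 to 178.169.255.254


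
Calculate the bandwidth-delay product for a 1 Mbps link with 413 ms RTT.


BDP = bandwidth * RTT
= 1 Mbps * 413 ms
= 1 * 1e6 * 413 / 1000 bits
= 413000 bits
= 51625 bytes
= 50.415 KB
BDP = 413000 bits (51625 bytes)


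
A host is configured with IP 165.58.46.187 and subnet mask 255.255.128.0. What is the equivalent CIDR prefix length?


Binary: 11111111.11111111.10000000.00000000
Count leading 1s
Prefix: /17


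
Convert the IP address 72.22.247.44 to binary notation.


72 = 01001000
22 = 00010110
247 = 11110111
44 = 00101100
Binary: 01001000.00010110.11110111.00101100


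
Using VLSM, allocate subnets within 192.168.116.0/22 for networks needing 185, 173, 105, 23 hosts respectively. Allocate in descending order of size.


185 hosts -> /24 (254 usable): 192.168.116.0/24
173 hosts -> /24 (254 usable): 192.168.117.0/24
105 hosts -> /25 (126 usable): 192.168.118.0/25
23 hosts -> /27 (30 usable): 192.168.118.128/27
Allocation: 192.168.116.0/24 (185 hosts, 254 usable); 192.168.117.0/24 (173 hosts, 254 usable); 192.168.118.0/25 (105 hosts, 126 usable); 192.168.118.128/27 (23 hosts, 30 usable)


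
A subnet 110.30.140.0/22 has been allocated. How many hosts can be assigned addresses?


Host bits = 32 - 22 = 10
Total addresses = 2^10 = 1024
Usable = total - 2 (network and broadcast)
Usable hosts: 1022


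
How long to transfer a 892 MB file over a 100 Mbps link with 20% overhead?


Effective throughput = 100 * (1 - 20/100) = 80 Mbps
File size in Mb = 892 * 8 = 7136 Mb
Time = 7136 / 80
Time = 89.2 seconds


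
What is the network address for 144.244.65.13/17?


IP:   10010000.11110100.01000001.00001101
Mask: 11111111.11111111.10000000.00000000
AND operation:
Net:  10010000.11110100.00000000.00000000
Network: 144.244.0.0/17


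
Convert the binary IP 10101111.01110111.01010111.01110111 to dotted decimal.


10101111 = 175
01110111 = 119
01010111 = 87
01110111 = 119
IP: 175.119.87.119


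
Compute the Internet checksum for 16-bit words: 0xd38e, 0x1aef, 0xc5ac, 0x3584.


Sum all words (with carry folding):
+ 0xd38e = 0xd38e
+ 0x1aef = 0xee7d
+ 0xc5ac = 0xb42a
+ 0x3584 = 0xe9ae
One's complement: ~0xe9ae
Checksum = 0x1651


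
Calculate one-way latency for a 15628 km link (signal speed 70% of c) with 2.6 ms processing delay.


Speed = 0.7 * 3e5 km/s = 210000 km/s
Propagation delay = 15628 / 210000 = 0.0744 s = 74.419 ms
Processing delay = 2.6 ms
Total one-way latency = 77.019 ms


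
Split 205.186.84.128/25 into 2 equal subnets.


New prefix = 25 + 1 = 26
Each subnet has 64 addresses
  205.186.84.128/26
  205.186.84.192/26
Subnets: 205.186.84.128/26, 205.186.84.192/26


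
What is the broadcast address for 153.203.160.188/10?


Network: 153.192.0.0/10
Host bits = 22
Set all host bits to 1:
Broadcast: 153.255.255.255


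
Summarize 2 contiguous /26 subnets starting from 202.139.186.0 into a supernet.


Original prefix: /26
Number of subnets: 2 = 2^1
New prefix = 26 - 1 = 25
Supernet: 202.139.186.0/25


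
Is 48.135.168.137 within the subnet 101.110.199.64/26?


Subnet network: 101.110.199.64
Test IP AND mask: 48.135.168.128
No, 48.135.168.137 is not in 101.110.199.64/26


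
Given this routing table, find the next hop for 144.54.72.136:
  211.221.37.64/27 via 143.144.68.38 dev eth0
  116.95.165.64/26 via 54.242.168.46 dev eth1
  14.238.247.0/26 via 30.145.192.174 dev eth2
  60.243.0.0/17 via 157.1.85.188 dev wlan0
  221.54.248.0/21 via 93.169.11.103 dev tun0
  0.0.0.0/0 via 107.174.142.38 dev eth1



Longest prefix match for 144.54.72.136:
  /27 211.221.37.64: no
  /26 116.95.165.64: no
  /26 14.238.247.0: no
  /17 60.243.0.0: no
  /21 221.54.248.0: no
  /0 0.0.0.0: MATCH
Selected: next-hop 107.174.142.38 via eth1 (matched /0)


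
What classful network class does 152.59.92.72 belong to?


First octet: 152
Binary: 10011000
10xxxxxx -> Class B (128-191)
Class B, default mask 255.255.0.0 (/16)


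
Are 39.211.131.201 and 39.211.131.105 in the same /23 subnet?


Mask: 255.255.254.0
39.211.131.201 AND mask = 39.211.130.0
39.211.131.105 AND mask = 39.211.130.0
Yes, same subnet (39.211.130.0)


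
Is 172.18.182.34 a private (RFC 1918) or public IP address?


RFC 1918 private ranges:
  10.0.0.0/8 (10.0.0.0 - 10.255.255.255)
  172.16.0.0/12 (172.16.0.0 - 172.31.255.255)
  192.168.0.0/16 (192.168.0.0 - 192.168.255.255)
Private (in 172.16.0.0/12)


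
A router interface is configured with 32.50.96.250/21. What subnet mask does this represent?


/21 means 21 network bits, 11 host bits
Binary: 11111111111111111111100000000000
Mask: 255.255.248.0


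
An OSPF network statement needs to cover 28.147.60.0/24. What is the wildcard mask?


Subnet mask: 255.255.255.0
Wildcard = 255.255.255.255 - subnet mask
255 - 255 = 0
255 - 255 = 0
255 - 255 = 0
255 - 0 = 255
Wildcard: 0.0.0.255


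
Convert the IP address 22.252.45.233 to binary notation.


22 = 00010110
252 = 11111100
45 = 00101101
233 = 11101001
Binary: 00010110.11111100.00101101.11101001


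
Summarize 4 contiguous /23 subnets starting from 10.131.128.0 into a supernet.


Original prefix: /23
Number of subnets: 4 = 2^2
New prefix = 23 - 2 = 21
Supernet: 10.131.128.0/21
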